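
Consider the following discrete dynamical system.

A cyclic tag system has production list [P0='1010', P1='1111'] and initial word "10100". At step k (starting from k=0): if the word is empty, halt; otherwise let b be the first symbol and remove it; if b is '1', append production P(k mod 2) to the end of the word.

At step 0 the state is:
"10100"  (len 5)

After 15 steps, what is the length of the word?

22

k=0  "10100"  (len 5)
k=1  "01001010"  (len 8)
k=2  "1001010"  (len 7)
k=3  "0010101010"  (len 10)
k=4  "010101010"  (len 9)
k=5  "10101010"  (len 8)
k=6  "01010101111"  (len 11)
k=7  "1010101111"  (len 10)
k=8  "0101011111111"  (len 13)
k=9  "101011111111"  (len 12)
k=10  "010111111111111"  (len 15)
k=11  "10111111111111"  (len 14)
k=12  "01111111111111111"  (len 17)
k=13  "1111111111111111"  (len 16)
k=14  "1111111111111111111"  (len 19)
k=15  "1111111111111111111010"  (len 22)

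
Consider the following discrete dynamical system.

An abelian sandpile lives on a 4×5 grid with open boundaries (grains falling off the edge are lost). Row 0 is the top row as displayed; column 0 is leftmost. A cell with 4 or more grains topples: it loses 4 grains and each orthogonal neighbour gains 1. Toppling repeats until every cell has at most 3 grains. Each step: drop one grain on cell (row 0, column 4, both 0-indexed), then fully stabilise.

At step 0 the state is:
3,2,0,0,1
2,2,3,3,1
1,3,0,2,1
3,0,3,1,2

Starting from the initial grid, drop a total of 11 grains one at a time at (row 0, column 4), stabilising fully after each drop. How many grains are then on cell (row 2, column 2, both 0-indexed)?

gen 0: 3,2,0,0,1
2,2,3,3,1
1,3,0,2,1
3,0,3,1,2
gen 1: 3,2,0,0,2
2,2,3,3,1
1,3,0,2,1
3,0,3,1,2
gen 2: 3,2,0,0,3
2,2,3,3,1
1,3,0,2,1
3,0,3,1,2
gen 3: 3,2,0,1,0
2,2,3,3,2
1,3,0,2,1
3,0,3,1,2
gen 4: 3,2,0,1,1
2,2,3,3,2
1,3,0,2,1
3,0,3,1,2
gen 5: 3,2,0,1,2
2,2,3,3,2
1,3,0,2,1
3,0,3,1,2
gen 6: 3,2,0,1,3
2,2,3,3,2
1,3,0,2,1
3,0,3,1,2
gen 7: 3,2,0,2,0
2,2,3,3,3
1,3,0,2,1
3,0,3,1,2
gen 8: 3,2,0,2,1
2,2,3,3,3
1,3,0,2,1
3,0,3,1,2
gen 9: 3,2,0,2,2
2,2,3,3,3
1,3,0,2,1
3,0,3,1,2
gen 10: 3,2,0,2,3
2,2,3,3,3
1,3,0,2,1
3,0,3,1,2
gen 11: 3,2,2,0,2
2,3,0,2,1
1,3,1,3,2
3,0,3,1,2

1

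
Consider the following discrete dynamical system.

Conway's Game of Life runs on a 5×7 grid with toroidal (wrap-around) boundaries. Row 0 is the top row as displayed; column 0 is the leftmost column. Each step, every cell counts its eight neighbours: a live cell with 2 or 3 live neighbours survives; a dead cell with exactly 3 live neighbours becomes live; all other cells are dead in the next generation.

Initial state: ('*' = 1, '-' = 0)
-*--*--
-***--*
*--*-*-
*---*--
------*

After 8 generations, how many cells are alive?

3

t=0: -*--*--
-***--*
*--*-*-
*---*--
------*
t=1: -*-*-*-
-*-*-**
*--*-*-
*---**-
*----*-
t=2: -*---*-
-*-*-*-
****---
**---*-
**---*-
t=3: -*---*-
---*--*
---*---
----*--
--*-**-
t=4: --**-**
--*-*--
---**--
----**-
---***-
t=5: --*---*
--*----
-------
-------
--*----
t=6: -***---
-------
-------
-------
-------
t=7: --*----
--*----
-------
-------
--*----
t=8: -***---
-------
-------
-------
-------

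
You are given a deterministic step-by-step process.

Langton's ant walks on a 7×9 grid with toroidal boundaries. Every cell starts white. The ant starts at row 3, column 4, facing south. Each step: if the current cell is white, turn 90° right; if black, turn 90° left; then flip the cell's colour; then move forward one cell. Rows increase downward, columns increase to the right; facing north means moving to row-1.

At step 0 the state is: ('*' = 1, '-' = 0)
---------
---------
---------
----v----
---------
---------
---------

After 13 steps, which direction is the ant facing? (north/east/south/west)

0) ---------
---------
---------
----v----
---------
---------
---------
1) ---------
---------
---------
---<*----
---------
---------
---------
2) ---------
---------
---^-----
---**----
---------
---------
---------
3) ---------
---------
---*>----
---**----
---------
---------
---------
4) ---------
---------
---**----
---*v----
---------
---------
---------
5) ---------
---------
---**----
---*->---
---------
---------
---------
6) ---------
---------
---**----
---*-*---
-----v---
---------
---------
7) ---------
---------
---**----
---*-*---
----<*---
---------
---------
8) ---------
---------
---**----
---*^*---
----**---
---------
---------
9) ---------
---------
---**----
---**>---
----**---
---------
---------
10) ---------
---------
---**^---
---**----
----**---
---------
---------
11) ---------
---------
---***>--
---**----
----**---
---------
---------
12) ---------
---------
---****--
---**-v--
----**---
---------
---------
13) ---------
---------
---****--
---**<*--
----**---
---------
---------

west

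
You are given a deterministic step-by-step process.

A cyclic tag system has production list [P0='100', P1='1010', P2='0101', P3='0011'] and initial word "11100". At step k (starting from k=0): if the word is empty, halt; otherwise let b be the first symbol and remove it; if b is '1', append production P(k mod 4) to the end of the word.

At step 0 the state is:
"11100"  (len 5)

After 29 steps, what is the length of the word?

27

step 0: "11100"  (len 5)
step 1: "1100100"  (len 7)
step 2: "1001001010"  (len 10)
step 3: "0010010100101"  (len 13)
step 4: "010010100101"  (len 12)
step 5: "10010100101"  (len 11)
step 6: "00101001011010"  (len 14)
step 7: "0101001011010"  (len 13)
step 8: "101001011010"  (len 12)
step 9: "01001011010100"  (len 14)
step 10: "1001011010100"  (len 13)
step 11: "0010110101000101"  (len 16)
step 12: "010110101000101"  (len 15)
step 13: "10110101000101"  (len 14)
step 14: "01101010001011010"  (len 17)
step 15: "1101010001011010"  (len 16)
step 16: "1010100010110100011"  (len 19)
step 17: "010100010110100011100"  (len 21)
step 18: "10100010110100011100"  (len 20)
step 19: "01000101101000111000101"  (len 23)
step 20: "1000101101000111000101"  (len 22)
step 21: "000101101000111000101100"  (len 24)
step 22: "00101101000111000101100"  (len 23)
step 23: "0101101000111000101100"  (len 22)
step 24: "101101000111000101100"  (len 21)
step 25: "01101000111000101100100"  (len 23)
step 26: "1101000111000101100100"  (len 22)
step 27: "1010001110001011001000101"  (len 25)
step 28: "0100011100010110010001010011"  (len 28)
step 29: "100011100010110010001010011"  (len 27)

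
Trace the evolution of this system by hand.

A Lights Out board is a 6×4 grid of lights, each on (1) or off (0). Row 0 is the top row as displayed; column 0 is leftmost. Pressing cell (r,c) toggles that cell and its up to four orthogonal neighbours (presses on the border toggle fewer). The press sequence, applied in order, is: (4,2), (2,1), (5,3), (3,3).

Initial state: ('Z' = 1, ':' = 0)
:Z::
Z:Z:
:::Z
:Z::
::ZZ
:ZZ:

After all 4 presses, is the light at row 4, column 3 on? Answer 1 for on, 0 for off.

0

0) :Z::
Z:Z:
:::Z
:Z::
::ZZ
:ZZ:
1) :Z::
Z:Z:
:::Z
:ZZ:
:Z::
:Z::
2) :Z::
ZZZ:
ZZZZ
::Z:
:Z::
:Z::
3) :Z::
ZZZ:
ZZZZ
::Z:
:Z:Z
:ZZZ
4) :Z::
ZZZ:
ZZZ:
:::Z
:Z::
:ZZZ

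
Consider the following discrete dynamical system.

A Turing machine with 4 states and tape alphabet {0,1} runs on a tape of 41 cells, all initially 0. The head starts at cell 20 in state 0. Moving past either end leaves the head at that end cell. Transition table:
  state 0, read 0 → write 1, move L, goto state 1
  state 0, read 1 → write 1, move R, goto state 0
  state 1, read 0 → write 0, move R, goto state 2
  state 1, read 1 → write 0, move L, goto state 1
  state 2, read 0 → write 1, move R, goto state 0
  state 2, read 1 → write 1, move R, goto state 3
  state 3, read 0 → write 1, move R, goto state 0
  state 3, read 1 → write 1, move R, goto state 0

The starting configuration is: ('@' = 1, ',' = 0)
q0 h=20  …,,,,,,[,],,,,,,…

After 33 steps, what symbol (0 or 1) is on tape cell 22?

step 0: q0 h=20  …,,,,,,[,],,,,,,…
step 1: q1 h=19  …,,,,,,[,]@,,,,,…
step 2: q2 h=20  …,,,,,,[@],,,,,,…
step 3: q3 h=21  …,,,,,@[,],,,,,,…
step 4: q0 h=22  …,,,,@@[,],,,,,,…
step 5: q1 h=21  …,,,,,@[@]@,,,,,…
step 6: q1 h=20  …,,,,,,[@],@,,,,…
step 7: q1 h=19  …,,,,,,[,],,@,,,…
step 8: q2 h=20  …,,,,,,[,],@,,,,…
step 9: q0 h=21  …,,,,,@[,]@,,,,,…
step 10: q1 h=20  …,,,,,,[@]@@,,,,…
step 11: q1 h=19  …,,,,,,[,],@@,,,…
step 12: q2 h=20  …,,,,,,[,]@@,,,,…
step 13: q0 h=21  …,,,,,@[@]@,,,,,…
step 14: q0 h=22  …,,,,@@[@],,,,,,…
step 15: q0 h=23  …,,,@@@[,],,,,,,…
step 16: q1 h=22  …,,,,@@[@]@,,,,,…
step 17: q1 h=21  …,,,,,@[@],@,,,,…
step 18: q1 h=20  …,,,,,,[@],,@,,,…
step 19: q1 h=19  …,,,,,,[,],,,@,,…
step 20: q2 h=20  …,,,,,,[,],,@,,,…
step 21: q0 h=21  …,,,,,@[,],@,,,,…
step 22: q1 h=20  …,,,,,,[@]@,@,,,…
step 23: q1 h=19  …,,,,,,[,],@,@,,…
step 24: q2 h=20  …,,,,,,[,]@,@,,,…
step 25: q0 h=21  …,,,,,@[@],@,,,,…
step 26: q0 h=22  …,,,,@@[,]@,,,,,…
step 27: q1 h=21  …,,,,,@[@]@@,,,,…
step 28: q1 h=20  …,,,,,,[@],@@,,,…
step 29: q1 h=19  …,,,,,,[,],,@@,,…
step 30: q2 h=20  …,,,,,,[,],@@,,,…
step 31: q0 h=21  …,,,,,@[,]@@,,,,…
step 32: q1 h=20  …,,,,,,[@]@@@,,,…
step 33: q1 h=19  …,,,,,,[,],@@@,,…

1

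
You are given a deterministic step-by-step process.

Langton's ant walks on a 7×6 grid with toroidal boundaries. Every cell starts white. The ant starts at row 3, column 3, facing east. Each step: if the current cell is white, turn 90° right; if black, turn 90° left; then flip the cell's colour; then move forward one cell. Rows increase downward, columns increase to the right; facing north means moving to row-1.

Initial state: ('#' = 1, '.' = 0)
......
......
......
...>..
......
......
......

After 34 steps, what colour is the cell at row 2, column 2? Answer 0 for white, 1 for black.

t=0: ......
......
......
...>..
......
......
......
t=1: ......
......
......
...#..
...v..
......
......
t=2: ......
......
......
...#..
..<#..
......
......
t=3: ......
......
......
..^#..
..##..
......
......
t=4: ......
......
......
..#>..
..##..
......
......
t=5: ......
......
...^..
..#...
..##..
......
......
t=6: ......
......
...#>.
..#...
..##..
......
......
t=7: ......
......
...##.
..#.v.
..##..
......
......
t=8: ......
......
...##.
..#<#.
..##..
......
......
t=9: ......
......
...^#.
..###.
..##..
......
......
t=10: ......
......
..<.#.
..###.
..##..
......
......
t=11: ......
..^...
..#.#.
..###.
..##..
......
......
t=12: ......
..#>..
..#.#.
..###.
..##..
......
......
t=13: ......
..##..
..#v#.
..###.
..##..
......
......
t=14: ......
..##..
..<##.
..###.
..##..
......
......
t=15: ......
..##..
...##.
..v##.
..##..
......
......
t=16: ......
..##..
...##.
...>#.
..##..
......
......
t=17: ......
..##..
...^#.
....#.
..##..
......
......
t=18: ......
..##..
..<.#.
....#.
..##..
......
......
t=19: ......
..^#..
..#.#.
....#.
..##..
......
......
t=20: ......
.<.#..
..#.#.
....#.
..##..
......
......
t=21: .^....
.#.#..
..#.#.
....#.
..##..
......
......
t=22: .#>...
.#.#..
..#.#.
....#.
..##..
......
......
t=23: .##...
.#v#..
..#.#.
....#.
..##..
......
......
t=24: .##...
.<##..
..#.#.
....#.
..##..
......
......
t=25: .##...
..##..
.v#.#.
....#.
..##..
......
......
t=26: .##...
..##..
<##.#.
....#.
..##..
......
......
t=27: .##...
^.##..
###.#.
....#.
..##..
......
......
t=28: .##...
#>##..
###.#.
....#.
..##..
......
......
t=29: .##...
####..
#v#.#.
....#.
..##..
......
......
t=30: .##...
####..
#.>.#.
....#.
..##..
......
......
t=31: .##...
##^#..
#...#.
....#.
..##..
......
......
t=32: .##...
#<.#..
#...#.
....#.
..##..
......
......
t=33: .##...
#..#..
#v..#.
....#.
..##..
......
......
t=34: .##...
#..#..
<#..#.
....#.
..##..
......
......

0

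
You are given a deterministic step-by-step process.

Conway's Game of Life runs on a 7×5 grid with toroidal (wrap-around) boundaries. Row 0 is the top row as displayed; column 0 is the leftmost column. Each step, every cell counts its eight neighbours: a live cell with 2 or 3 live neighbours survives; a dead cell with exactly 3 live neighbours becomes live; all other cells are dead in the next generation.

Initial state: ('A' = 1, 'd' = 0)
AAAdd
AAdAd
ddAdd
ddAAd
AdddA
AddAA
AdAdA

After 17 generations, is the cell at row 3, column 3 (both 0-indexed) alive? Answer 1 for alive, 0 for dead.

1

gen 0: AAAdd
AAdAd
ddAdd
ddAAd
AdddA
AddAA
AdAdA
gen 1: ddddd
AddAA
ddddA
dAAAA
AAAdd
ddddd
ddAdd
gen 2: dddAA
AddAA
dAddd
ddddA
AdddA
ddAdd
ddddd
gen 3: AddAd
AdAAd
dddAd
ddddA
AddAA
ddddd
dddAd
gen 4: dAdAd
dAAAd
ddAAd
Adddd
AddAA
dddAd
ddddA
gen 5: AAdAA
dAddA
dddAA
AAAdd
AddAd
AddAd
ddAAA
gen 6: dAddd
dAddd
dddAA
AAAdd
AddAd
AAddd
ddddd
gen 7: ddddd
AdAdd
dddAA
AAAdd
ddddd
AAddA
AAddd
gen 8: Adddd
dddAA
dddAA
AAAAA
ddAdA
dAddA
dAddA
gen 9: AddAd
AddAd
dAddd
dAddd
ddddd
dAAdA
dAddA
gen 10: AAAAd
AAAdd
AAAdd
ddddd
AAAdd
dAAAd
dAddA
gen 11: dddAd
ddddd
AdAdd
ddddd
AddAd
dddAA
ddddA
gen 12: ddddd
ddddd
ddddd
dAddA
dddAd
AddAd
ddddA
gen 13: ddddd
ddddd
ddddd
ddddd
AdAAd
dddAd
ddddA
gen 14: ddddd
ddddd
ddddd
ddddd
ddAAA
ddAAd
ddddd
gen 15: ddddd
ddddd
ddddd
dddAd
ddAdA
ddAdA
ddddd
gen 16: ddddd
ddddd
ddddd
dddAd
ddAdA
ddddd
ddddd
gen 17: ddddd
ddddd
ddddd
dddAd
dddAd
ddddd
ddddd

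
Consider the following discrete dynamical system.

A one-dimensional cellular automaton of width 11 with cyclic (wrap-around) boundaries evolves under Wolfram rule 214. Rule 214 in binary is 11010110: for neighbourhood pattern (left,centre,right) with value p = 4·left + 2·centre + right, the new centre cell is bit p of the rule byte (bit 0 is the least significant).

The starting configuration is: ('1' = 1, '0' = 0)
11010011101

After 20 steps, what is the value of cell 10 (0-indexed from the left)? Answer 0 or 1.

0

k=0  11010011101
k=1  11011101100
k=2  01001100111
k=3  01110111011
k=4  00110011001
k=5  11011101111
k=6  11001100111
k=7  11110111011
k=8  11110011001
k=9  11111101110
k=10  01111100110
k=11  10111111011
k=12  10011111001
k=13  11101111110
k=14  01100111110
k=15  10111011111
k=16  10011001111
k=17  11101110111
k=18  11100110011
k=19  11111011101
k=20  11111001100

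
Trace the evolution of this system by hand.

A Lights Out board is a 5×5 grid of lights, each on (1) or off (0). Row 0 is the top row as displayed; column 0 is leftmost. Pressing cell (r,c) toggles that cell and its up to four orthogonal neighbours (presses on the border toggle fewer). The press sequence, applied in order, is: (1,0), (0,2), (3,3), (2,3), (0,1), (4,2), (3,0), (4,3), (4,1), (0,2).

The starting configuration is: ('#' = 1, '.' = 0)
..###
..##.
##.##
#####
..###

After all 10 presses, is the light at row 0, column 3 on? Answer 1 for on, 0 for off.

k=0  ..###
..##.
##.##
#####
..###
k=1  #.###
####.
.#.##
#####
..###
k=2  ##..#
##.#.
.#.##
#####
..###
k=3  ##..#
##.#.
.#..#
##...
..#.#
k=4  ##..#
##...
.###.
##.#.
..#.#
k=5  ..#.#
#....
.###.
##.#.
..#.#
k=6  ..#.#
#....
.###.
####.
.#.##
k=7  ..#.#
#....
####.
..##.
##.##
k=8  ..#.#
#....
####.
..#..
###..
k=9  ..#.#
#....
####.
.##..
.....
k=10  .#.##
#.#..
####.
.##..
.....

1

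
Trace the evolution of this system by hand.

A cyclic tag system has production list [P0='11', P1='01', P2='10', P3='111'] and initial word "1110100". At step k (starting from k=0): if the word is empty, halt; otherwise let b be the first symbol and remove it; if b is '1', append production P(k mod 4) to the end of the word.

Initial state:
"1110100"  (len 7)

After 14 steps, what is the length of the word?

k=0  "1110100"  (len 7)
k=1  "11010011"  (len 8)
k=2  "101001101"  (len 9)
k=3  "0100110110"  (len 10)
k=4  "100110110"  (len 9)
k=5  "0011011011"  (len 10)
k=6  "011011011"  (len 9)
k=7  "11011011"  (len 8)
k=8  "1011011111"  (len 10)
k=9  "01101111111"  (len 11)
k=10  "1101111111"  (len 10)
k=11  "10111111110"  (len 11)
k=12  "0111111110111"  (len 13)
k=13  "111111110111"  (len 12)
k=14  "1111111011101"  (len 13)

13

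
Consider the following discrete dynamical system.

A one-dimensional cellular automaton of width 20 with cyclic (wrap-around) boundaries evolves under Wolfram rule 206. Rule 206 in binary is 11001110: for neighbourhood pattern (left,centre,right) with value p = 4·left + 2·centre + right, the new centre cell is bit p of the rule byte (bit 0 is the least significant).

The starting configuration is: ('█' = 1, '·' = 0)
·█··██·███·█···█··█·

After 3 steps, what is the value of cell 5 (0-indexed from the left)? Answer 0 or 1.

t=0: ·█··██·███·█···█··█·
t=1: ██·███·███·█··██·██·
t=2: ██·███·███·█·███·██·
t=3: ██·███·███·█·███·██·

1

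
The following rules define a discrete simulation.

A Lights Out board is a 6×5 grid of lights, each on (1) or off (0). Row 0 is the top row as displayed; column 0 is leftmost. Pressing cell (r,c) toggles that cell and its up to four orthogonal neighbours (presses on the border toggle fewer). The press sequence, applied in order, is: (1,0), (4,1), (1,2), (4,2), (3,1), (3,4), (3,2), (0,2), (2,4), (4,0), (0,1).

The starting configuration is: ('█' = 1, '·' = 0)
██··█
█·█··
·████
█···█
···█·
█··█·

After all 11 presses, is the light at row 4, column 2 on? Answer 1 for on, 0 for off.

1

t=0: ██··█
█·█··
·████
█···█
···█·
█··█·
t=1: ·█··█
·██··
█████
█···█
···█·
█··█·
t=2: ·█··█
·██··
█████
██··█
████·
██·█·
t=3: ·██·█
···█·
██·██
██··█
████·
██·█·
t=4: ·██·█
···█·
██·██
███·█
█····
████·
t=5: ·██·█
···█·
█··██
····█
██···
████·
t=6: ·██·█
···█·
█··█·
···█·
██··█
████·
t=7: ·██·█
···█·
█·██·
·██··
███·█
████·
t=8: ···██
··██·
█·██·
·██··
███·█
████·
t=9: ···██
··███
█·█·█
·██·█
███·█
████·
t=10: ···██
··███
█·█·█
███·█
··█·█
·███·
t=11: █████
·████
█·█·█
███·█
··█·█
·███·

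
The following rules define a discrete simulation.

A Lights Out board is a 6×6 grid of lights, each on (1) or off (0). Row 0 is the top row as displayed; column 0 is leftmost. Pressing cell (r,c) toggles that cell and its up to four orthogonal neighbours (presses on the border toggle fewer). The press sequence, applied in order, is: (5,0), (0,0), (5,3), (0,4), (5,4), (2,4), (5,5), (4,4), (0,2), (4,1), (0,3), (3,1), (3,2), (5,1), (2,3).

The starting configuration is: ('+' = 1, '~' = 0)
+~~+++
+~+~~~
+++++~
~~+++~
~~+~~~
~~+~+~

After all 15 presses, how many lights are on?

16

t=0: +~~+++
+~+~~~
+++++~
~~+++~
~~+~~~
~~+~+~
t=1: +~~+++
+~+~~~
+++++~
~~+++~
+~+~~~
+++~+~
t=2: ~+~+++
~~+~~~
+++++~
~~+++~
+~+~~~
+++~+~
t=3: ~+~+++
~~+~~~
+++++~
~~+++~
+~++~~
++~+~~
t=4: ~+~~~~
~~+~+~
+++++~
~~+++~
+~++~~
++~+~~
t=5: ~+~~~~
~~+~+~
+++++~
~~+++~
+~+++~
++~~++
t=6: ~+~~~~
~~+~~~
+++~~+
~~++~~
+~+++~
++~~++
t=7: ~+~~~~
~~+~~~
+++~~+
~~++~~
+~++++
++~~~~
t=8: ~+~~~~
~~+~~~
+++~~+
~~+++~
+~+~~~
++~~+~
t=9: ~~++~~
~~~~~~
+++~~+
~~+++~
+~+~~~
++~~+~
t=10: ~~++~~
~~~~~~
+++~~+
~++++~
~+~~~~
+~~~+~
t=11: ~~~~+~
~~~+~~
+++~~+
~++++~
~+~~~~
+~~~+~
t=12: ~~~~+~
~~~+~~
+~+~~+
+~~++~
~~~~~~
+~~~+~
t=13: ~~~~+~
~~~+~~
+~~~~+
+++~+~
~~+~~~
+~~~+~
t=14: ~~~~+~
~~~+~~
+~~~~+
+++~+~
~++~~~
~++~+~
t=15: ~~~~+~
~~~~~~
+~++++
+++++~
~++~~~
~++~+~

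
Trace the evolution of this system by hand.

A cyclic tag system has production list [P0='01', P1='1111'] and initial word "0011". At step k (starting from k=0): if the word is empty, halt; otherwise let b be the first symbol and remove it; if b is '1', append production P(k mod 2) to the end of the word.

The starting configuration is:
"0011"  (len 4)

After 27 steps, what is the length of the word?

43

gen 0: "0011"  (len 4)
gen 1: "011"  (len 3)
gen 2: "11"  (len 2)
gen 3: "101"  (len 3)
gen 4: "011111"  (len 6)
gen 5: "11111"  (len 5)
gen 6: "11111111"  (len 8)
gen 7: "111111101"  (len 9)
gen 8: "111111011111"  (len 12)
gen 9: "1111101111101"  (len 13)
gen 10: "1111011111011111"  (len 16)
gen 11: "11101111101111101"  (len 17)
gen 12: "11011111011111011111"  (len 20)
gen 13: "101111101111101111101"  (len 21)
gen 14: "011111011111011111011111"  (len 24)
gen 15: "11111011111011111011111"  (len 23)
gen 16: "11110111110111110111111111"  (len 26)
gen 17: "111011111011111011111111101"  (len 27)
gen 18: "110111110111110111111111011111"  (len 30)
gen 19: "1011111011111011111111101111101"  (len 31)
gen 20: "0111110111110111111111011111011111"  (len 34)
gen 21: "111110111110111111111011111011111"  (len 33)
gen 22: "111101111101111111110111110111111111"  (len 36)
gen 23: "1110111110111111111011111011111111101"  (len 37)
gen 24: "1101111101111111110111110111111111011111"  (len 40)
gen 25: "10111110111111111011111011111111101111101"  (len 41)
gen 26: "01111101111111110111110111111111011111011111"  (len 44)
gen 27: "1111101111111110111110111111111011111011111"  (len 43)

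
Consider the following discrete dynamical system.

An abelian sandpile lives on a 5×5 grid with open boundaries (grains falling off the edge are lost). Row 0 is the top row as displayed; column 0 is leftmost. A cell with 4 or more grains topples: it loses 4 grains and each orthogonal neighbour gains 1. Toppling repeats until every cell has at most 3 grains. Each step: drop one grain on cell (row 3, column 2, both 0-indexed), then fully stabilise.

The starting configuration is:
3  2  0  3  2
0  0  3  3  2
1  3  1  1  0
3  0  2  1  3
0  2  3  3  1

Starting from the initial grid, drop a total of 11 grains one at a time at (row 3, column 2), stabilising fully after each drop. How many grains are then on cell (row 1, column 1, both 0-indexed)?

step 0: 3  2  0  3  2
0  0  3  3  2
1  3  1  1  0
3  0  2  1  3
0  2  3  3  1
step 1: 3  2  0  3  2
0  0  3  3  2
1  3  1  1  0
3  0  3  1  3
0  2  3  3  1
step 2: 3  2  0  3  2
0  0  3  3  2
1  3  2  1  0
3  1  1  3  3
0  3  1  0  2
step 3: 3  2  0  3  2
0  0  3  3  2
1  3  2  1  0
3  1  2  3  3
0  3  1  0  2
step 4: 3  2  0  3  2
0  0  3  3  2
1  3  2  1  0
3  1  3  3  3
0  3  1  0  2
step 5: 3  2  0  3  2
0  0  3  3  2
1  3  3  2  1
3  2  1  1  0
0  3  2  1  3
step 6: 3  2  0  3  2
0  0  3  3  2
1  3  3  2  1
3  2  2  1  0
0  3  2  1  3
step 7: 3  2  0  3  2
0  0  3  3  2
1  3  3  2  1
3  2  3  1  0
0  3  2  1  3
step 8: 3  2  2  0  3
0  2  1  2  3
3  1  3  0  2
0  2  3  3  0
2  1  0  2  3
step 9: 3  2  2  0  3
0  2  2  2  3
3  2  0  2  2
0  3  2  0  1
2  1  1  3  3
step 10: 3  2  2  0  3
0  2  2  2  3
3  2  0  2  2
0  3  3  0  1
2  1  1  3  3
step 11: 3  2  2  0  3
0  2  2  2  3
3  3  1  2  2
1  0  1  1  1
2  2  2  3  3

2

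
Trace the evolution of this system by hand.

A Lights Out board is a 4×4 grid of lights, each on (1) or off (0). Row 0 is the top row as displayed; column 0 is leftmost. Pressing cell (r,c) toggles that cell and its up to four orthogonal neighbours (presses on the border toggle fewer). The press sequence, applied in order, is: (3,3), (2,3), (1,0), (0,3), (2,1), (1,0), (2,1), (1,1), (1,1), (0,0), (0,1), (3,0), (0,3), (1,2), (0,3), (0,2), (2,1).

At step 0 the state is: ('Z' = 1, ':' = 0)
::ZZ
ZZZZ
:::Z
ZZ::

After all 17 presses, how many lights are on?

t=0: ::ZZ
ZZZZ
:::Z
ZZ::
t=1: ::ZZ
ZZZZ
::::
ZZZZ
t=2: ::ZZ
ZZZ:
::ZZ
ZZZ:
t=3: Z:ZZ
::Z:
Z:ZZ
ZZZ:
t=4: Z:::
::ZZ
Z:ZZ
ZZZ:
t=5: Z:::
:ZZZ
:Z:Z
Z:Z:
t=6: ::::
Z:ZZ
ZZ:Z
Z:Z:
t=7: ::::
ZZZZ
::ZZ
ZZZ:
t=8: :Z::
:::Z
:ZZZ
ZZZ:
t=9: ::::
ZZZZ
::ZZ
ZZZ:
t=10: ZZ::
:ZZZ
::ZZ
ZZZ:
t=11: ::Z:
::ZZ
::ZZ
ZZZ:
t=12: ::Z:
::ZZ
Z:ZZ
::Z:
t=13: :::Z
::Z:
Z:ZZ
::Z:
t=14: ::ZZ
:Z:Z
Z::Z
::Z:
t=15: ::::
:Z::
Z::Z
::Z:
t=16: :ZZZ
:ZZ:
Z::Z
::Z:
t=17: :ZZZ
::Z:
:ZZZ
:ZZ:

9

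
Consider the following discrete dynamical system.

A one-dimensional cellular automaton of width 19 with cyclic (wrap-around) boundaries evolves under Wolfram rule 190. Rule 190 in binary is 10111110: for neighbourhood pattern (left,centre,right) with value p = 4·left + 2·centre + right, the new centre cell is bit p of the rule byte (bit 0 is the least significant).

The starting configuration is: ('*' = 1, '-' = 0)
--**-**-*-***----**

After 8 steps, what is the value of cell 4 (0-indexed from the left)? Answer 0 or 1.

0) --**-**-*-***----**
1) ***-**-*****-*--**-
2) **-**-*****-*****-*
3) *-**-*****-*****-**
4) -**-*****-*****-***
5) **-*****-*****-***-
6) *-*****-*****-***-*
7) -*****-*****-***-**
8) *****-*****-***-**-

1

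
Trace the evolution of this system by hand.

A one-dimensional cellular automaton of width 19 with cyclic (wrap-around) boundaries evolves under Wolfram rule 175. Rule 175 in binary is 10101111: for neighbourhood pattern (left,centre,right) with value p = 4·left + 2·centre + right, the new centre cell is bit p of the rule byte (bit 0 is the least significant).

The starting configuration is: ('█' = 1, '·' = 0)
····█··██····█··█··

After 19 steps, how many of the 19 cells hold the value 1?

14

[0] ····█··██····█··█··
[1] █████·██··████·██·█
[2] ████·██··████·██·██
[3] ███·██··████·██·███
[4] ██·██··████·██·████
[5] █·██··████·██·█████
[6] ·██··████·██·██████
[7] ██··████·██·██████·
[8] █··████·██·██████·█
[9] ··████·██·██████·██
[10] ·████·██·██████·██·
[11] ████·██·██████·██··
[12] ███·██·██████·██··█
[13] ██·██·██████·██··██
[14] █·██·██████·██··███
[15] ·██·██████·██··████
[16] ██·██████·██··████·
[17] █·██████·██··████·█
[18] ·██████·██··████·██
[19] ██████·██··████·██·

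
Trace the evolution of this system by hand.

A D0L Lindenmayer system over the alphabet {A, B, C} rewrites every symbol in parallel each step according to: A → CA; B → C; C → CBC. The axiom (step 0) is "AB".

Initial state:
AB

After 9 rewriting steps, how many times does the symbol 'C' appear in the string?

t=0: AB
t=1: CAC
t=2: CBCCACBC
t=3: CBCCCBCCBCCACBCCCBC
t=4: CBCCCBCCBCCBCCCBCCBCCCBCCBCCACBCCCBCCBCCBCCCBC
t=5: CBCCCBCCBCCBCCCBCCBCCCBCCBCCCBCCBCCBCCCBCCBCCCBCCBCCBCCCBCCBCCCBCCBCCACBCCCBCCBCCBCCCBCCBCCCBCCBCCCBCCBCCBCCCBC
t=6: CBCCCBCCBCCBCCCBCCBCCCBCCBCCCBCCBCCBCCCBCCBCCCBCCBCCBCCCBC…CBCCCBCCBCCBCCCBCCBCCCBCCBCCBCCCBCCBCCCBCCBCCCBCCBCCBCCCBC  (len 268)
t=7: CBCCCBCCBCCBCCCBCCBCCCBCCBCCCBCCBCCBCCCBCCBCCCBCCBCCBCCCBC…CBCCCBCCBCCBCCCBCCBCCCBCCBCCBCCCBCCBCCCBCCBCCCBCCBCCBCCCBC  (len 647)
t=8: CBCCCBCCBCCBCCCBCCBCCCBCCBCCCBCCBCCBCCCBCCBCCCBCCBCCBCCCBC…CBCCCBCCBCCBCCCBCCBCCCBCCBCCBCCCBCCBCCCBCCBCCCBCCBCCBCCCBC  (len 1562)
t=9: CBCCCBCCBCCBCCCBCCBCCCBCCBCCCBCCBCCBCCCBCCBCCCBCCBCCBCCCBC…CBCCCBCCBCCBCCCBCCBCCCBCCBCCBCCCBCCBCCCBCCBCCCBCCBCCBCCCBC  (len 3771)

2666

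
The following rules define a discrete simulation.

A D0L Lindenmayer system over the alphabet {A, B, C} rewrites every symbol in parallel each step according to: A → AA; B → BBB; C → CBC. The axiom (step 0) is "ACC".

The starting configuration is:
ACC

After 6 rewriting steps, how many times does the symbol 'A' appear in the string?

t=0: ACC
t=1: AACBCCBC
t=2: AAAACBCBBBCBCCBCBBBCBC
t=3: AAAAAAAACBCBBBCBCBBBBBBBBBCBCBBBCBCCBCBBBCBCBBBBBBBBBCBCBBBCBC
t=4: AAAAAAAAAAAAAAAACBCBBBCBCBBBBBBBBBCBCBBBCBCBBBBBBBBBBBBBBB…BCBCBBBBBBBBBBBBBBBBBBBBBBBBBBBCBCBBBCBCBBBBBBBBBCBCBBBCBC  (len 178)
t=5: AAAAAAAAAAAAAAAAAAAAAAAAAAAAAAAACBCBBBCBCBBBBBBBBBCBCBBBCB…BCBCBBBBBBBBBBBBBBBBBBBBBBBBBBBCBCBBBCBCBBBBBBBBBCBCBBBCBC  (len 518)
t=6: AAAAAAAAAAAAAAAAAAAAAAAAAAAAAAAAAAAAAAAAAAAAAAAAAAAAAAAAAA…BCBCBBBBBBBBBBBBBBBBBBBBBBBBBBBCBCBBBCBCBBBBBBBBBCBCBBBCBC  (len 1522)

64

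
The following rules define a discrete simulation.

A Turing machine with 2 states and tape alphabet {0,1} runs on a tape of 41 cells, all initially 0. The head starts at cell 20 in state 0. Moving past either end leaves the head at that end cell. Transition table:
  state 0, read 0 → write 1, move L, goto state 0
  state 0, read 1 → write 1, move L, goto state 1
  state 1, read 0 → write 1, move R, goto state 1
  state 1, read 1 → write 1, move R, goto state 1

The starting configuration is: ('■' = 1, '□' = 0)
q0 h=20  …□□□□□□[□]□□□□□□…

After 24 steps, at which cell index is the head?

2

k=0  q0 h=20  …□□□□□□[□]□□□□□□…
k=1  q0 h=19  …□□□□□□[□]■□□□□□…
k=2  q0 h=18  …□□□□□□[□]■■□□□□…
k=3  q0 h=17  …□□□□□□[□]■■■□□□…
k=4  q0 h=16  …□□□□□□[□]■■■■□□…
k=5  q0 h=15  …□□□□□□[□]■■■■■□…
k=6  q0 h=14  …□□□□□□[□]■■■■■■…
k=7  q0 h=13  …□□□□□□[□]■■■■■■…
k=8  q0 h=12  …□□□□□□[□]■■■■■■…
k=9  q0 h=11  …□□□□□□[□]■■■■■■…
k=10  q0 h=10  …□□□□□□[□]■■■■■■…
k=11  q0 h= 9  …□□□□□□[□]■■■■■■…
k=12  q0 h= 8  …□□□□□□[□]■■■■■■…
k=13  q0 h= 7  …□□□□□□[□]■■■■■■…
k=14  q0 h= 6  |□□□□□□[□]■■■■■■…
k=15  q0 h= 5  |□□□□□[□]■■■■■■…
k=16  q0 h= 4  |□□□□[□]■■■■■■…
k=17  q0 h= 3  |□□□[□]■■■■■■…
k=18  q0 h= 2  |□□[□]■■■■■■…
k=19  q0 h= 1  |□[□]■■■■■■…
k=20  q0 h= 0  |[□]■■■■■■…
k=21  q0 h= 0  |[■]■■■■■■…
k=22  q1 h= 0  |[■]■■■■■■…
k=23  q1 h= 1  |■[■]■■■■■■…
k=24  q1 h= 2  |■■[■]■■■■■■…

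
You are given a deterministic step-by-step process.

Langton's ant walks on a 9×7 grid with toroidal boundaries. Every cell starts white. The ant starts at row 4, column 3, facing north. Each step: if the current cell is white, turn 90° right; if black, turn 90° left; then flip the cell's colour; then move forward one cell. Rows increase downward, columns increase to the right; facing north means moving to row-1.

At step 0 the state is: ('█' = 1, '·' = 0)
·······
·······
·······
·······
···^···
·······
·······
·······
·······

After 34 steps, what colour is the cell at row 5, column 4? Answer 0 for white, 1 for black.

1

0) ·······
·······
·······
·······
···^···
·······
·······
·······
·······
1) ·······
·······
·······
·······
···█>··
·······
·······
·······
·······
2) ·······
·······
·······
·······
···██··
····v··
·······
·······
·······
3) ·······
·······
·······
·······
···██··
···<█··
·······
·······
·······
4) ·······
·······
·······
·······
···^█··
···██··
·······
·······
·······
5) ·······
·······
·······
·······
··<·█··
···██··
·······
·······
·······
6) ·······
·······
·······
··^····
··█·█··
···██··
·······
·······
·······
7) ·······
·······
·······
··█>···
··█·█··
···██··
·······
·······
·······
8) ·······
·······
·······
··██···
··█v█··
···██··
·······
·······
·······
9) ·······
·······
·······
··██···
··<██··
···██··
·······
·······
·······
10) ·······
·······
·······
··██···
···██··
··v██··
·······
·······
·······
11) ·······
·······
·······
··██···
···██··
·<███··
·······
·······
·······
12) ·······
·······
·······
··██···
·^·██··
·████··
·······
·······
·······
13) ·······
·······
·······
··██···
·█>██··
·████··
·······
·······
·······
14) ·······
·······
·······
··██···
·████··
·█v██··
·······
·······
·······
15) ·······
·······
·······
··██···
·████··
·█·>█··
·······
·······
·······
16) ·······
·······
·······
··██···
·██^█··
·█··█··
·······
·······
·······
17) ·······
·······
·······
··██···
·█<·█··
·█··█··
·······
·······
·······
18) ·······
·······
·······
··██···
·█··█··
·█v·█··
·······
·······
·······
19) ·······
·······
·······
··██···
·█··█··
·<█·█··
·······
·······
·······
20) ·······
·······
·······
··██···
·█··█··
··█·█··
·v·····
·······
·······
21) ·······
·······
·······
··██···
·█··█··
··█·█··
<█·····
·······
·······
22) ·······
·······
·······
··██···
·█··█··
^·█·█··
██·····
·······
·······
23) ·······
·······
·······
··██···
·█··█··
█>█·█··
██·····
·······
·······
24) ·······
·······
·······
··██···
·█··█··
███·█··
█v·····
·······
·······
25) ·······
·······
·······
··██···
·█··█··
███·█··
█·>····
·······
·······
26) ·······
·······
·······
··██···
·█··█··
███·█··
█·█····
··v····
·······
27) ·······
·······
·······
··██···
·█··█··
███·█··
█·█····
·<█····
·······
28) ·······
·······
·······
··██···
·█··█··
███·█··
█^█····
·██····
·······
29) ·······
·······
·······
··██···
·█··█··
███·█··
██>····
·██····
·······
30) ·······
·······
·······
··██···
·█··█··
██^·█··
██·····
·██····
·······
31) ·······
·······
·······
··██···
·█··█··
█<··█··
██·····
·██····
·······
32) ·······
·······
·······
··██···
·█··█··
█···█··
█v·····
·██····
·······
33) ·······
·······
·······
··██···
·█··█··
█···█··
█·>····
·██····
·······
34) ·······
·······
·······
··██···
·█··█··
█···█··
█·█····
·█v····
·······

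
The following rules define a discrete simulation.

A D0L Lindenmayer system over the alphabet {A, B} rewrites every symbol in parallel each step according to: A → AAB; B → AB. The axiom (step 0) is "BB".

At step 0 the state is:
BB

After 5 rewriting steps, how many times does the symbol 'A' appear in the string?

0) BB
1) ABAB
2) AABABAABAB
3) AABAABABAABABAABAABABAABAB
4) AABAABABAABAABABAABABAABAABABAABABAABAABABAABAABABAABABAABAABABAABAB
5) AABAABABAABAABABAABABAABAABABAABAABABAABABAABAABABAABABAAB…BAABABAABABAABAABABAABABAABAABABAABAABABAABABAABAABABAABAB  (len 178)

110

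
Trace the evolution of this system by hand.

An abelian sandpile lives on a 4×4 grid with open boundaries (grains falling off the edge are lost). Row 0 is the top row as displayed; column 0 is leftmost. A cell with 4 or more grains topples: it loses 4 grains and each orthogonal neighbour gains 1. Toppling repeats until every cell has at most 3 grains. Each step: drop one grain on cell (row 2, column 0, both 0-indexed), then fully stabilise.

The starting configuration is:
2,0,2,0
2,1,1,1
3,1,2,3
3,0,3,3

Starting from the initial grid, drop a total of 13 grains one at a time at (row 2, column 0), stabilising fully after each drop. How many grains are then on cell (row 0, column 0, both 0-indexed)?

0) 2,0,2,0
2,1,1,1
3,1,2,3
3,0,3,3
1) 2,0,2,0
3,1,1,1
1,2,2,3
0,1,3,3
2) 2,0,2,0
3,1,1,1
2,2,2,3
0,1,3,3
3) 2,0,2,0
3,1,1,1
3,2,2,3
0,1,3,3
4) 3,0,2,0
0,2,1,1
1,3,2,3
1,1,3,3
5) 3,0,2,0
0,2,1,1
2,3,2,3
1,1,3,3
6) 3,0,2,0
0,2,1,1
3,3,2,3
1,1,3,3
7) 3,0,2,0
1,3,1,1
1,0,3,3
2,2,3,3
8) 3,0,2,0
1,3,1,1
2,0,3,3
2,2,3,3
9) 3,0,2,0
1,3,1,1
3,0,3,3
2,2,3,3
10) 3,0,2,0
2,3,1,1
0,1,3,3
3,2,3,3
11) 3,0,2,0
2,3,1,1
1,1,3,3
3,2,3,3
12) 3,0,2,0
2,3,1,1
2,1,3,3
3,2,3,3
13) 3,0,2,0
2,3,1,1
3,1,3,3
3,2,3,3

3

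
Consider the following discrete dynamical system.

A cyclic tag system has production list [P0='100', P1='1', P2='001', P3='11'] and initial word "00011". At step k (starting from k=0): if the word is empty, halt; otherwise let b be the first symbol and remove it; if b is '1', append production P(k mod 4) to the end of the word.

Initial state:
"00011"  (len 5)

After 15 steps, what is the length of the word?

step 0: "00011"  (len 5)
step 1: "0011"  (len 4)
step 2: "011"  (len 3)
step 3: "11"  (len 2)
step 4: "111"  (len 3)
step 5: "11100"  (len 5)
step 6: "11001"  (len 5)
step 7: "1001001"  (len 7)
step 8: "00100111"  (len 8)
step 9: "0100111"  (len 7)
step 10: "100111"  (len 6)
step 11: "00111001"  (len 8)
step 12: "0111001"  (len 7)
step 13: "111001"  (len 6)
step 14: "110011"  (len 6)
step 15: "10011001"  (len 8)

8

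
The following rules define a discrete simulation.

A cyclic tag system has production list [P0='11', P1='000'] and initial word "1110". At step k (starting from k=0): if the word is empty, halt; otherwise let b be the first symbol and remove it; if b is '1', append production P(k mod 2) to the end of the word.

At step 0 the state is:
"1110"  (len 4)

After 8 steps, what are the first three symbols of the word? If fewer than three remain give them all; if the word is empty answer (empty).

k=0  "1110"  (len 4)
k=1  "11011"  (len 5)
k=2  "1011000"  (len 7)
k=3  "01100011"  (len 8)
k=4  "1100011"  (len 7)
k=5  "10001111"  (len 8)
k=6  "0001111000"  (len 10)
k=7  "001111000"  (len 9)
k=8  "01111000"  (len 8)

011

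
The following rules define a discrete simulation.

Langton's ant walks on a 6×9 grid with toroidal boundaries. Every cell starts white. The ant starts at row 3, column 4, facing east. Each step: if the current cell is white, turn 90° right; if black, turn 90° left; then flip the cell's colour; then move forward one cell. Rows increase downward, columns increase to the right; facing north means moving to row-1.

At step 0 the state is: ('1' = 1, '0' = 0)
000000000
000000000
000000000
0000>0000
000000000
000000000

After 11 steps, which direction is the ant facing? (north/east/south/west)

0) 000000000
000000000
000000000
0000>0000
000000000
000000000
1) 000000000
000000000
000000000
000010000
0000v0000
000000000
2) 000000000
000000000
000000000
000010000
000<10000
000000000
3) 000000000
000000000
000000000
000^10000
000110000
000000000
4) 000000000
000000000
000000000
0001>0000
000110000
000000000
5) 000000000
000000000
0000^0000
000100000
000110000
000000000
6) 000000000
000000000
00001>000
000100000
000110000
000000000
7) 000000000
000000000
000011000
00010v000
000110000
000000000
8) 000000000
000000000
000011000
0001<1000
000110000
000000000
9) 000000000
000000000
0000^1000
000111000
000110000
000000000
10) 000000000
000000000
000<01000
000111000
000110000
000000000
11) 000000000
000^00000
000101000
000111000
000110000
000000000

north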